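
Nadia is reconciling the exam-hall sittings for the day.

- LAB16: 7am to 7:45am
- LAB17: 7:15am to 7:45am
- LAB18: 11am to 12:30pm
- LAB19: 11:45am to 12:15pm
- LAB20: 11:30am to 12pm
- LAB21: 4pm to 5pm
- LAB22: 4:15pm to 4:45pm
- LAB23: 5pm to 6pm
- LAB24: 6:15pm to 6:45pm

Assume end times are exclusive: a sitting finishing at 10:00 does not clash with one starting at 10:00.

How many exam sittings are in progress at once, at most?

Walk through starts and ends in time order (an end at T is processed before a start at T):
7am start LAB16 → 1
7:15am start LAB17 → 2
7:45am end LAB16 → 1
7:45am end LAB17 → 0
11am start LAB18 → 1
11:30am start LAB20 → 2
11:45am start LAB19 → 3
12pm end LAB20 → 2
12:15pm end LAB19 → 1
12:30pm end LAB18 → 0
4pm start LAB21 → 1
4:15pm start LAB22 → 2
4:45pm end LAB22 → 1
5pm end LAB21 → 0
5pm start LAB23 → 1
6pm end LAB23 → 0
6:15pm start LAB24 → 1
6:45pm end LAB24 → 0
Peak is 3, at 11:45am (LAB18, LAB19, LAB20).

3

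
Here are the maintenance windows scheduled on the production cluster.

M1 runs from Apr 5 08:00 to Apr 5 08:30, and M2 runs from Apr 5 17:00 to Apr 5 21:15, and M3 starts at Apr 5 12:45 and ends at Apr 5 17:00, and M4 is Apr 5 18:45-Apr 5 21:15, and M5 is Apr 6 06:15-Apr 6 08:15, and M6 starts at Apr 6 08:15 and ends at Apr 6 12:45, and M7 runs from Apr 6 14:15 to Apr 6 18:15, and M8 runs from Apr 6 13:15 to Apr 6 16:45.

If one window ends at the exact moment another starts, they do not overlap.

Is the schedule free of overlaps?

No

Sorted by start: M1, M3, M2, M4, M5, M6, M8, M7.
M3 starts after M1 ends, so nothing later overlaps M1 either.
M2 starts exactly when M3 ends (back-to-back, no overlap), so nothing later overlaps M3 either.
M4 starts before M2 ends → M2 and M4 overlap.
That's a conflict, so the schedule is not conflict-free.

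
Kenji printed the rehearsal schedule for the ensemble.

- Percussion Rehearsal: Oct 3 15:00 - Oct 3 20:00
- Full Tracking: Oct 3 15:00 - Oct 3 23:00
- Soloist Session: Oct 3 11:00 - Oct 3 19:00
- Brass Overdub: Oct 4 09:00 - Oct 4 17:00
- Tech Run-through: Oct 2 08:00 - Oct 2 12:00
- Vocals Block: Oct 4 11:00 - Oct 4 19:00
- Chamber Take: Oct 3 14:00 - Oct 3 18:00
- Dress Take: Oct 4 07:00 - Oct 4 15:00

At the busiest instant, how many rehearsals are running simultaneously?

4

Sweep the timeline, counting +1 at each start and −1 at each end (ends before starts at a tie):
Oct 2 08:00 start Tech Run-through → 1
Oct 2 12:00 end Tech Run-through → 0
Oct 3 11:00 start Soloist Session → 1
Oct 3 14:00 start Chamber Take → 2
Oct 3 15:00 start Full Tracking → 3
Oct 3 15:00 start Percussion Rehearsal → 4
Oct 3 18:00 end Chamber Take → 3
Oct 3 19:00 end Soloist Session → 2
Oct 3 20:00 end Percussion Rehearsal → 1
Oct 3 23:00 end Full Tracking → 0
Oct 4 07:00 start Dress Take → 1
Oct 4 09:00 start Brass Overdub → 2
Oct 4 11:00 start Vocals Block → 3
Oct 4 15:00 end Dress Take → 2
Oct 4 17:00 end Brass Overdub → 1
Oct 4 19:00 end Vocals Block → 0
Peak is 4, at Oct 3 15:00 (Chamber Take, Full Tracking, Percussion Rehearsal, Soloist Session).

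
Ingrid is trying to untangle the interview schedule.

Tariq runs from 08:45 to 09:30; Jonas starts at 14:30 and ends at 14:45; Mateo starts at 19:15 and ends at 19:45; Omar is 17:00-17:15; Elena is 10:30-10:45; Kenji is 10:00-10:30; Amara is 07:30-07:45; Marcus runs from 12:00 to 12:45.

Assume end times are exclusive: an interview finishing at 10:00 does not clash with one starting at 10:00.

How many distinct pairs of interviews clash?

0

Sorted by start: Amara, Tariq, Kenji, Elena, Marcus, Jonas, Omar, Mateo.
Tariq starts after Amara ends; Amara is clear from here.
Kenji starts after Tariq ends; Tariq is clear from here.
Elena starts exactly when Kenji ends (back-to-back, no overlap); Kenji is clear from here.
Marcus starts after Elena ends; Elena is clear from here.
Jonas starts after Marcus ends; Marcus is clear from here.
Omar starts after Jonas ends; Jonas is clear from here.
Mateo starts after Omar ends.
No pair overlaps.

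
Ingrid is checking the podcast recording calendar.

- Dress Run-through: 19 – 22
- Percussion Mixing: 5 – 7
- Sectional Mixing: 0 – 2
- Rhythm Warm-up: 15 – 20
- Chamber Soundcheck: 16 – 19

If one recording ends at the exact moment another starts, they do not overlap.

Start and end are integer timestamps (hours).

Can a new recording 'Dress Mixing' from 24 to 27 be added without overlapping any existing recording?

Sectional Mixing: ends 2 at or before Dress Mixing starts 24 → clear.
Percussion Mixing: ends 7 at or before Dress Mixing starts 24 → clear.
Rhythm Warm-up: ends 20 at or before Dress Mixing starts 24 → clear.
Chamber Soundcheck: ends 19 at or before Dress Mixing starts 24 → clear.
Dress Run-through: ends 22 at or before Dress Mixing starts 24 → clear.

Yes — the slot is free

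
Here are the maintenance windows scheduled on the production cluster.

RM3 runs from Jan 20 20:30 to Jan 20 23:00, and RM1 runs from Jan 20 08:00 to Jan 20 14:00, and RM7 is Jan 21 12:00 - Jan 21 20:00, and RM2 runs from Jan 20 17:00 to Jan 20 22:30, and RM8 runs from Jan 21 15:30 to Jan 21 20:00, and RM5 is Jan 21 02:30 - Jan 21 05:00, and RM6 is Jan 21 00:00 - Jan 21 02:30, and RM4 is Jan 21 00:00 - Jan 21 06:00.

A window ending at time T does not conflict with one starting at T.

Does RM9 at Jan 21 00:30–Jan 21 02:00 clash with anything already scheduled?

RM1: ends Jan 20 14:00 at or before RM9 starts Jan 21 00:30 → clear.
RM2: ends Jan 20 22:30 at or before RM9 starts Jan 21 00:30 → clear.
RM3: ends Jan 20 23:00 at or before RM9 starts Jan 21 00:30 → clear.
RM4: starts Jan 21 00:00 before RM9 ends Jan 21 02:00, and ends Jan 21 06:00 after RM9 starts Jan 21 00:30 → overlap.
RM6: starts Jan 21 00:00 before RM9 ends Jan 21 02:00, and ends Jan 21 02:30 after RM9 starts Jan 21 00:30 → overlap.
RM5: starts Jan 21 02:30 at or after RM9 ends Jan 21 02:00 → clear.
RM7: starts Jan 21 12:00 at or after RM9 ends Jan 21 02:00 → clear.
RM8: starts Jan 21 15:30 at or after RM9 ends Jan 21 02:00 → clear.
RM9 overlaps RM4, RM6.

Yes — it overlaps RM4, RM6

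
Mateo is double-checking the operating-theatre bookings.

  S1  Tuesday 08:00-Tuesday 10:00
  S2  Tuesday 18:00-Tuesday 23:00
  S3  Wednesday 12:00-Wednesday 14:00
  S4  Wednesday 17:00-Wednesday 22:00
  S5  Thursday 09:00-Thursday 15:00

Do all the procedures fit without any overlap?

Yes

Sorted by start: S1, S2, S3, S4, S5.
S2 starts after S1 ends; S1 is clear from here.
S3 starts after S2 ends; S2 is clear from here.
S4 starts after S3 ends; S3 is clear from here.
S5 starts after S4 ends.
Every pair is clear; the schedule has no overlaps.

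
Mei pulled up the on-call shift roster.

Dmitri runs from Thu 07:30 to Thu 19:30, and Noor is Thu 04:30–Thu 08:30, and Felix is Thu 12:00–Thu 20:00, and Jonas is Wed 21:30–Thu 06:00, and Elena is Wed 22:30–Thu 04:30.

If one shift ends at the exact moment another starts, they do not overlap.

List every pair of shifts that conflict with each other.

Sorted by start: Jonas, Elena, Noor, Dmitri, Felix.
Elena starts before Jonas ends → Jonas and Elena overlap.
Noor starts before Jonas ends → Jonas and Noor overlap.
Dmitri starts after Jonas ends, so Jonas has no further overlaps.
Noor starts exactly when Elena ends (back-to-back, no overlap), so Elena has no further overlaps.
Dmitri starts before Noor ends → Noor and Dmitri overlap.
Felix starts after Noor ends.
Felix starts before Dmitri ends → Dmitri and Felix overlap.

Dmitri & Felix, Dmitri & Noor, Elena & Jonas, Jonas & Noor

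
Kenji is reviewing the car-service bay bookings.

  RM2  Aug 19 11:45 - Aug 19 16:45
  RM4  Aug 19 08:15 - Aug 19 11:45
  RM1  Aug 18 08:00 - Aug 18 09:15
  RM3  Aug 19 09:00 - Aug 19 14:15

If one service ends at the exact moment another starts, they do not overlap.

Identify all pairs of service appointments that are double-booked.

Check each pair: they overlap iff neither finishes before the other starts.
Sorted by start: RM1, RM4, RM3, RM2.
RM4 starts after RM1 ends — done with RM1.
RM3 starts before RM4 ends → RM4 and RM3 overlap.
RM2 starts exactly when RM4 ends (back-to-back, no overlap).
RM2 starts before RM3 ends → RM3 and RM2 overlap.

RM2 & RM3, RM3 & RM4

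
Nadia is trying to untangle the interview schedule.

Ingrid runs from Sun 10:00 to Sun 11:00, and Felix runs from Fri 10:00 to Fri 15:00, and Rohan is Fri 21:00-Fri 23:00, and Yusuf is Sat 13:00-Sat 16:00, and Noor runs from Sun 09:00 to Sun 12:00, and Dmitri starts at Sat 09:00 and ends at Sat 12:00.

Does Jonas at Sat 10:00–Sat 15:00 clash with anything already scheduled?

Yes — it overlaps Dmitri, Yusuf

Felix: ends Fri 15:00 at or before Jonas starts Sat 10:00 → clear.
Rohan: ends Fri 23:00 at or before Jonas starts Sat 10:00 → clear.
Dmitri: starts Sat 09:00 before Jonas ends Sat 15:00, and ends Sat 12:00 after Jonas starts Sat 10:00 → overlap.
Yusuf: starts Sat 13:00 before Jonas ends Sat 15:00, and ends Sat 16:00 after Jonas starts Sat 10:00 → overlap.
Noor: starts Sun 09:00 at or after Jonas ends Sat 15:00 → clear.
Ingrid: starts Sun 10:00 at or after Jonas ends Sat 15:00 → clear.
Jonas overlaps Dmitri, Yusuf.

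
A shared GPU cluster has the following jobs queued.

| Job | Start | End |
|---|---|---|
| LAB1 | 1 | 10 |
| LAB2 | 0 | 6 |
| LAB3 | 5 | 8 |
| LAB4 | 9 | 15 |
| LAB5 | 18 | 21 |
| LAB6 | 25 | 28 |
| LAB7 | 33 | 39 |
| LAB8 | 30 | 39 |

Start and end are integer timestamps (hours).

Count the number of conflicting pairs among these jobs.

5

Check each pair: they overlap iff neither finishes before the other starts.
Sorted by start: LAB2, LAB1, LAB3, LAB4, LAB5, LAB6, LAB8, LAB7.
LAB1 starts before LAB2 ends → LAB2 and LAB1 overlap.
LAB3 starts before LAB2 ends → LAB2 and LAB3 overlap.
LAB4 starts after LAB2 ends; LAB2 is clear from here.
LAB3 starts before LAB1 ends → LAB1 and LAB3 overlap.
LAB4 starts before LAB1 ends → LAB1 and LAB4 overlap.
LAB5 starts after LAB1 ends; LAB1 is clear from here.
LAB4 starts after LAB3 ends; LAB3 is clear from here.
LAB5 starts after LAB4 ends; LAB4 is clear from here.
LAB6 starts after LAB5 ends; LAB5 is clear from here.
LAB8 starts after LAB6 ends; LAB6 is clear from here.
LAB7 starts before LAB8 ends → LAB8 and LAB7 overlap.
Overlapping pairs: LAB1 & LAB2, LAB1 & LAB3, LAB1 & LAB4, LAB2 & LAB3, LAB7 & LAB8 — 5 in total.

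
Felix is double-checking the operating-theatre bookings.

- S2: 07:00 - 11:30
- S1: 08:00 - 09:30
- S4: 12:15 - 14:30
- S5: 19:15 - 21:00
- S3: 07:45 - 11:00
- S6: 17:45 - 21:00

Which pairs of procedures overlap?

Sorted by start: S2, S3, S1, S4, S6, S5.
S3 starts before S2 ends → S2 and S3 overlap.
S1 starts before S2 ends → S2 and S1 overlap.
S4 starts after S2 ends — done with S2.
S1 starts before S3 ends → S3 and S1 overlap.
S4 starts after S3 ends — done with S3.
S4 starts after S1 ends — done with S1.
S6 starts after S4 ends — done with S4.
S5 starts before S6 ends → S6 and S5 overlap.

S1 & S2, S1 & S3, S2 & S3, S5 & S6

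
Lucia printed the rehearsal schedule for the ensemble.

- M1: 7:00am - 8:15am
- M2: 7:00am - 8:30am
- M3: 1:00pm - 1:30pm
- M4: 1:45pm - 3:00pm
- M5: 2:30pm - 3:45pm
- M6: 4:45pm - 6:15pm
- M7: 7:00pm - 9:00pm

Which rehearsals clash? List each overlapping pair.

M1 & M2, M4 & M5

Sorted by start: M1, M2, M3, M4, M5, M6, M7.
M2 starts before M1 ends → M1 and M2 overlap.
M3 starts after M1 ends — done with M1.
M3 starts after M2 ends — done with M2.
M4 starts after M3 ends — done with M3.
M5 starts before M4 ends → M4 and M5 overlap.
M6 starts after M4 ends — done with M4.
M6 starts after M5 ends — done with M5.
M7 starts after M6 ends.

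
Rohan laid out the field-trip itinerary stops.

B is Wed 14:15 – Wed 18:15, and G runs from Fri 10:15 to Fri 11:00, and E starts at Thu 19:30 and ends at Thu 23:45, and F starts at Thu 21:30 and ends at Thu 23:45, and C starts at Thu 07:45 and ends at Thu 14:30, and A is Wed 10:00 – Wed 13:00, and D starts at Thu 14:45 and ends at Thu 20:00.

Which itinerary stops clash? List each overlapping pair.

Sorted by start: A, B, C, D, E, F, G.
B starts after A ends — done with A.
C starts after B ends — done with B.
D starts after C ends — done with C.
E starts before D ends → D and E overlap.
F starts after D ends — done with D.
F starts before E ends → E and F overlap.
G starts after E ends.
G starts after F ends.

D & E, E & F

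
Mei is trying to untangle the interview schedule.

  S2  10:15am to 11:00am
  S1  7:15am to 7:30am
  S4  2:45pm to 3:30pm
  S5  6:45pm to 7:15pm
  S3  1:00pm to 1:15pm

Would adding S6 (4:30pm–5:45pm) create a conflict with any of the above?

No — it doesn't clash with anything

S1: ends 7:30am at or before S6 starts 4:30pm → clear.
S2: ends 11:00am at or before S6 starts 4:30pm → clear.
S3: ends 1:15pm at or before S6 starts 4:30pm → clear.
S4: ends 3:30pm at or before S6 starts 4:30pm → clear.
S5: starts 6:45pm at or after S6 ends 5:45pm → clear.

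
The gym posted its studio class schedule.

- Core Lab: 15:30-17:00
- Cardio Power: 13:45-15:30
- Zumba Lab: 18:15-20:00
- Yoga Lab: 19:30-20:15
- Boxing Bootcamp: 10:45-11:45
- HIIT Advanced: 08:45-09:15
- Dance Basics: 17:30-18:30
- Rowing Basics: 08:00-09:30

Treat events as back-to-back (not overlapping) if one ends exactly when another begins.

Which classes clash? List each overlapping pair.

Sorted by start: Rowing Basics, HIIT Advanced, Boxing Bootcamp, Cardio Power, Core Lab, Dance Basics, Zumba Lab, Yoga Lab.
HIIT Advanced starts before Rowing Basics ends → Rowing Basics and HIIT Advanced overlap.
Boxing Bootcamp starts after Rowing Basics ends; Rowing Basics is clear from here.
Boxing Bootcamp starts after HIIT Advanced ends; HIIT Advanced is clear from here.
Cardio Power starts after Boxing Bootcamp ends; Boxing Bootcamp is clear from here.
Core Lab starts exactly when Cardio Power ends (back-to-back, no overlap); Cardio Power is clear from here.
Dance Basics starts after Core Lab ends; Core Lab is clear from here.
Zumba Lab starts before Dance Basics ends → Dance Basics and Zumba Lab overlap.
Yoga Lab starts after Dance Basics ends.
Yoga Lab starts before Zumba Lab ends → Zumba Lab and Yoga Lab overlap.

Dance Basics & Zumba Lab, HIIT Advanced & Rowing Basics, Yoga Lab & Zumba Lab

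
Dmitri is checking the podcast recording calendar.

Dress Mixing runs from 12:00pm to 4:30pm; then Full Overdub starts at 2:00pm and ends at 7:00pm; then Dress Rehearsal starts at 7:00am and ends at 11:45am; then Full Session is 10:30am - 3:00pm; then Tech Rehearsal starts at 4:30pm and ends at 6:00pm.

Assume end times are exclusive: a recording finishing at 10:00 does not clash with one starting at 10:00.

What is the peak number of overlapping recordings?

Sort all start/end points and keep a running count:
7:00am start Dress Rehearsal → 1
10:30am start Full Session → 2
11:45am end Dress Rehearsal → 1
12:00pm start Dress Mixing → 2
2:00pm start Full Overdub → 3
3:00pm end Full Session → 2
4:30pm end Dress Mixing → 1
4:30pm start Tech Rehearsal → 2
6:00pm end Tech Rehearsal → 1
7:00pm end Full Overdub → 0
Peak is 3, at 2:00pm (Dress Mixing, Full Overdub, Full Session).

3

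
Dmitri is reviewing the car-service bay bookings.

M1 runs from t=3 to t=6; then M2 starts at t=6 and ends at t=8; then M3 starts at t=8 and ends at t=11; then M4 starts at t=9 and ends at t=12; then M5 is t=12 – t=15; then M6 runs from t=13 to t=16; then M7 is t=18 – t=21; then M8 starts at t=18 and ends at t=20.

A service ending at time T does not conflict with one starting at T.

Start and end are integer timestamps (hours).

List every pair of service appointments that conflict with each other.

M3 & M4, M5 & M6, M7 & M8

Two intervals overlap when each starts before the other ends.
Sorted by start: M1, M2, M3, M4, M5, M6, M7, M8.
M2 starts exactly when M1 ends (back-to-back, no overlap), so M1 has no further overlaps.
M3 starts exactly when M2 ends (back-to-back, no overlap), so M2 has no further overlaps.
M4 starts before M3 ends → M3 and M4 overlap.
M5 starts after M3 ends, so M3 has no further overlaps.
M5 starts exactly when M4 ends (back-to-back, no overlap), so M4 has no further overlaps.
M6 starts before M5 ends → M5 and M6 overlap.
M7 starts after M5 ends, so M5 has no further overlaps.
M7 starts after M6 ends, so M6 has no further overlaps.
M8 starts before M7 ends → M7 and M8 overlap.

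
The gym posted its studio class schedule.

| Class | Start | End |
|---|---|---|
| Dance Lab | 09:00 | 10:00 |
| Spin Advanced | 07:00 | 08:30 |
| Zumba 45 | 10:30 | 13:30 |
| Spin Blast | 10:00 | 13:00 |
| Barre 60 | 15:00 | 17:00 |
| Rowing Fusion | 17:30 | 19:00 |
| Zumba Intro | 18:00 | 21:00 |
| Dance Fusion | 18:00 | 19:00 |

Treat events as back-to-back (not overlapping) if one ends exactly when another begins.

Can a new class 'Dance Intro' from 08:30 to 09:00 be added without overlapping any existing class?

Spin Advanced: ends 08:30 at or before Dance Intro starts 08:30 → clear.
Dance Lab: starts 09:00 at or after Dance Intro ends 09:00 → clear.
Spin Blast: starts 10:00 at or after Dance Intro ends 09:00 → clear.
Zumba 45: starts 10:30 at or after Dance Intro ends 09:00 → clear.
Barre 60: starts 15:00 at or after Dance Intro ends 09:00 → clear.
Rowing Fusion: starts 17:30 at or after Dance Intro ends 09:00 → clear.
Zumba Intro: starts 18:00 at or after Dance Intro ends 09:00 → clear.
Dance Fusion: starts 18:00 at or after Dance Intro ends 09:00 → clear.

Yes — the slot is free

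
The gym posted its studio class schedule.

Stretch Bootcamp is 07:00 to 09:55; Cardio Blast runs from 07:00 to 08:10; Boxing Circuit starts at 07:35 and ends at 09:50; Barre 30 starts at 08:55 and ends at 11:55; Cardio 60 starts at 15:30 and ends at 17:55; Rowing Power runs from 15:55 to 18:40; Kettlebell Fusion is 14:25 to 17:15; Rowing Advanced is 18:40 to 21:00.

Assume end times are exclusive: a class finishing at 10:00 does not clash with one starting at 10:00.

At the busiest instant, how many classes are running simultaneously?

Walk through starts and ends in time order (an end at T is processed before a start at T):
07:00 start Cardio Blast → 1
07:00 start Stretch Bootcamp → 2
07:35 start Boxing Circuit → 3
08:10 end Cardio Blast → 2
08:55 start Barre 30 → 3
09:50 end Boxing Circuit → 2
09:55 end Stretch Bootcamp → 1
11:55 end Barre 30 → 0
14:25 start Kettlebell Fusion → 1
15:30 start Cardio 60 → 2
15:55 start Rowing Power → 3
17:15 end Kettlebell Fusion → 2
17:55 end Cardio 60 → 1
18:40 end Rowing Power → 0
18:40 start Rowing Advanced → 1
21:00 end Rowing Advanced → 0
Peak is 3, at 07:35 (Boxing Circuit, Cardio Blast, Stretch Bootcamp).

3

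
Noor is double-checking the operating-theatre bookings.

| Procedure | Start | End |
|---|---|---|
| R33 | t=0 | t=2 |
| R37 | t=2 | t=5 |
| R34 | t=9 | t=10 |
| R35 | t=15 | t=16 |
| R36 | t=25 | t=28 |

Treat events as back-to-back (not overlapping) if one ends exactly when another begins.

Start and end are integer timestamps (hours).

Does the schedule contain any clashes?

No

Two intervals overlap when each starts before the other ends.
Sorted by start: R33, R37, R34, R35, R36.
R37 starts exactly when R33 ends (back-to-back, no overlap); R33 is clear from here.
R34 starts after R37 ends; R37 is clear from here.
R35 starts after R34 ends; R34 is clear from here.
R36 starts after R35 ends.
Every pair is clear; the schedule has no overlaps.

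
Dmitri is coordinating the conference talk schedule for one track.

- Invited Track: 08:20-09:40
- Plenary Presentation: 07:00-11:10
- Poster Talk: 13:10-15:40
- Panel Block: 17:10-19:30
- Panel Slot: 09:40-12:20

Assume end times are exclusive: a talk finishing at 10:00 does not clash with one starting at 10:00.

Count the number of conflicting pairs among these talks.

Sorted by start: Plenary Presentation, Invited Track, Panel Slot, Poster Talk, Panel Block.
Invited Track starts before Plenary Presentation ends → Plenary Presentation and Invited Track overlap.
Panel Slot starts before Plenary Presentation ends → Plenary Presentation and Panel Slot overlap.
Poster Talk starts after Plenary Presentation ends — done with Plenary Presentation.
Panel Slot starts exactly when Invited Track ends (back-to-back, no overlap) — done with Invited Track.
Poster Talk starts after Panel Slot ends — done with Panel Slot.
Panel Block starts after Poster Talk ends.
Overlapping pairs: Invited Track & Plenary Presentation, Panel Slot & Plenary Presentation — 2 in total.

2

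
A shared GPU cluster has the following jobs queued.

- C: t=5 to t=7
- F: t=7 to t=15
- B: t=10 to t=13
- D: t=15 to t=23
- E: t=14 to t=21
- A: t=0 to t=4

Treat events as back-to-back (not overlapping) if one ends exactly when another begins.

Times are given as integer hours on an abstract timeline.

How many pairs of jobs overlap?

Sorted by start: A, C, F, B, E, D.
C starts after A ends — done with A.
F starts exactly when C ends (back-to-back, no overlap) — done with C.
B starts before F ends → F and B overlap.
E starts before F ends → F and E overlap.
D starts exactly when F ends (back-to-back, no overlap).
E starts after B ends — done with B.
D starts before E ends → E and D overlap.
Overlapping pairs: B & F, D & E, E & F — 3 in total.

3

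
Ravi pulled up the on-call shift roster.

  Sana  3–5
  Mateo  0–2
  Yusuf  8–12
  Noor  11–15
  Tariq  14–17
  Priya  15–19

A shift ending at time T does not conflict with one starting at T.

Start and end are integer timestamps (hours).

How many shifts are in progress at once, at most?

2

Sweep the timeline, counting +1 at each start and −1 at each end (ends before starts at a tie):
0 start Mateo → 1
2 end Mateo → 0
3 start Sana → 1
5 end Sana → 0
8 start Yusuf → 1
11 start Noor → 2
12 end Yusuf → 1
14 start Tariq → 2
15 end Noor → 1
15 start Priya → 2
17 end Tariq → 1
19 end Priya → 0
Peak is 2, at 11 (Noor, Yusuf).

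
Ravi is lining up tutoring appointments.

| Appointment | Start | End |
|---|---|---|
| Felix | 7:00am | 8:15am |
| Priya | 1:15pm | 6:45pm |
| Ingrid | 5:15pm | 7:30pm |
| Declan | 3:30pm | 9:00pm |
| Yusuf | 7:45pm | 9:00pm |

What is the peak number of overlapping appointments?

3

Sort all start/end points and keep a running count:
7:00am start Felix → 1
8:15am end Felix → 0
1:15pm start Priya → 1
3:30pm start Declan → 2
5:15pm start Ingrid → 3
6:45pm end Priya → 2
7:30pm end Ingrid → 1
7:45pm start Yusuf → 2
9:00pm end Declan → 1
9:00pm end Yusuf → 0
Peak is 3, at 5:15pm (Declan, Ingrid, Priya).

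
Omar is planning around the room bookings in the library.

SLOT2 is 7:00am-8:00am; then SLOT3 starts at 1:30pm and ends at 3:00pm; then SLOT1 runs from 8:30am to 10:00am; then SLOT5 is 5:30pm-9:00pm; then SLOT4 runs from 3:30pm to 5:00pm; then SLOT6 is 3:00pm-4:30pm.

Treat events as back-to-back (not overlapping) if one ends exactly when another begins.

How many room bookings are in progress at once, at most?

Sort all start/end points and keep a running count:
7:00am start SLOT2 → 1
8:00am end SLOT2 → 0
8:30am start SLOT1 → 1
10:00am end SLOT1 → 0
1:30pm start SLOT3 → 1
3:00pm end SLOT3 → 0
3:00pm start SLOT6 → 1
3:30pm start SLOT4 → 2
4:30pm end SLOT6 → 1
5:00pm end SLOT4 → 0
5:30pm start SLOT5 → 1
9:00pm end SLOT5 → 0
Peak is 2, at 3:30pm (SLOT4, SLOT6).

2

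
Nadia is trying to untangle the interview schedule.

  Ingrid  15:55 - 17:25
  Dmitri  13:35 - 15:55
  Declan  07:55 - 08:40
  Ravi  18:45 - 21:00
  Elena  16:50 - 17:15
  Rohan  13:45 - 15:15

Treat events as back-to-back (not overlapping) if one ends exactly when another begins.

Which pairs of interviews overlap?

Sorted by start: Declan, Dmitri, Rohan, Ingrid, Elena, Ravi.
Dmitri starts after Declan ends, so nothing later overlaps Declan either.
Rohan starts before Dmitri ends → Dmitri and Rohan overlap.
Ingrid starts exactly when Dmitri ends (back-to-back, no overlap), so nothing later overlaps Dmitri either.
Ingrid starts after Rohan ends, so nothing later overlaps Rohan either.
Elena starts before Ingrid ends → Ingrid and Elena overlap.
Ravi starts after Ingrid ends.
Ravi starts after Elena ends.

Dmitri & Rohan, Elena & Ingrid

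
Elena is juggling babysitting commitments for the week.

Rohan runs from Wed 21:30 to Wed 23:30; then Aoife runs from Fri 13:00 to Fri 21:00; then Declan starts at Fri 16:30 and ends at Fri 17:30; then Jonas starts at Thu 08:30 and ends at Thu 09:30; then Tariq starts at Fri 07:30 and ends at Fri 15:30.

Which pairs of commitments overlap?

Sorted by start: Rohan, Jonas, Tariq, Aoife, Declan.
Jonas starts after Rohan ends, so nothing later overlaps Rohan either.
Tariq starts after Jonas ends, so nothing later overlaps Jonas either.
Aoife starts before Tariq ends → Tariq and Aoife overlap.
Declan starts after Tariq ends.
Declan starts before Aoife ends → Aoife and Declan overlap.

Aoife & Declan, Aoife & Tariq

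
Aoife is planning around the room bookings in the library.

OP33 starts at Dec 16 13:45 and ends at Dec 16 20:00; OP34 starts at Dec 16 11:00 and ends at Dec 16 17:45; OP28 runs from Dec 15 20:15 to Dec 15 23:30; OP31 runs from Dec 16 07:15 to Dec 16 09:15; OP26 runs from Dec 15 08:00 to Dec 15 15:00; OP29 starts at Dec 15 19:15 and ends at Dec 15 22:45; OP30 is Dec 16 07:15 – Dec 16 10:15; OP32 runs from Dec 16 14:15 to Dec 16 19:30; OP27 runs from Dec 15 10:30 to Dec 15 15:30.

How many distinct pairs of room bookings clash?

Sorted by start: OP26, OP27, OP29, OP28, OP30, OP31, OP34, OP33, OP32.
OP27 starts before OP26 ends → OP26 and OP27 overlap.
OP29 starts after OP26 ends, so nothing later overlaps OP26 either.
OP29 starts after OP27 ends, so nothing later overlaps OP27 either.
OP28 starts before OP29 ends → OP29 and OP28 overlap.
OP30 starts after OP29 ends, so nothing later overlaps OP29 either.
OP30 starts after OP28 ends, so nothing later overlaps OP28 either.
OP31 starts before OP30 ends → OP30 and OP31 overlap.
OP34 starts after OP30 ends, so nothing later overlaps OP30 either.
OP34 starts after OP31 ends, so nothing later overlaps OP31 either.
OP33 starts before OP34 ends → OP34 and OP33 overlap.
OP32 starts before OP34 ends → OP34 and OP32 overlap.
OP32 starts before OP33 ends → OP33 and OP32 overlap.
Overlapping pairs: OP26 & OP27, OP28 & OP29, OP30 & OP31, OP32 & OP33, OP32 & OP34, OP33 & OP34 — 6 in total.

6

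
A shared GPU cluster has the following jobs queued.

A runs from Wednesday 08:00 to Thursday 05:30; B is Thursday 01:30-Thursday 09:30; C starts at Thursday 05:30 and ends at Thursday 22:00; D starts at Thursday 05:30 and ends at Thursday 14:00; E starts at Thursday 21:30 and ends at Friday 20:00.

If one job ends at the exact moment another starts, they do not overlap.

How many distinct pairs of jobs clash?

Sorted by start: A, B, C, D, E.
B starts before A ends → A and B overlap.
C starts exactly when A ends (back-to-back, no overlap) — done with A.
C starts before B ends → B and C overlap.
D starts before B ends → B and D overlap.
E starts after B ends.
D starts before C ends → C and D overlap.
E starts before C ends → C and E overlap.
E starts after D ends.
Overlapping pairs: A & B, B & C, B & D, C & D, C & E — 5 in total.

5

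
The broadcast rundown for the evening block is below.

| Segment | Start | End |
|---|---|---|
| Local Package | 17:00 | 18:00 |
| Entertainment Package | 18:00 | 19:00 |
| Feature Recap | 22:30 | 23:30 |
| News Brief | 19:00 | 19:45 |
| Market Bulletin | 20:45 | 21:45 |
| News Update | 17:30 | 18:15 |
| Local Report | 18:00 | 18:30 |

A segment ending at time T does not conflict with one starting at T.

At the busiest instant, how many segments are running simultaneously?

Sort all start/end points and keep a running count:
17:00 start Local Package → 1
17:30 start News Update → 2
18:00 end Local Package → 1
18:00 start Entertainment Package → 2
18:00 start Local Report → 3
18:15 end News Update → 2
18:30 end Local Report → 1
19:00 end Entertainment Package → 0
19:00 start News Brief → 1
19:45 end News Brief → 0
20:45 start Market Bulletin → 1
21:45 end Market Bulletin → 0
22:30 start Feature Recap → 1
23:30 end Feature Recap → 0
Peak is 3, at 18:00 (Entertainment Package, Local Report, News Update).

3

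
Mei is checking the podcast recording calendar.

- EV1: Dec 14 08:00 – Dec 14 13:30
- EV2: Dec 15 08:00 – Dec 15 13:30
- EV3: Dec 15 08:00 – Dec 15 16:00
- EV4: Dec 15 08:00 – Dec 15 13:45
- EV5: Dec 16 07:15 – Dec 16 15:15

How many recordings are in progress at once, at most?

Sweep the timeline, counting +1 at each start and −1 at each end (ends before starts at a tie):
Dec 14 08:00 start EV1 → 1
Dec 14 13:30 end EV1 → 0
Dec 15 08:00 start EV2 → 1
Dec 15 08:00 start EV3 → 2
Dec 15 08:00 start EV4 → 3
Dec 15 13:30 end EV2 → 2
Dec 15 13:45 end EV4 → 1
Dec 15 16:00 end EV3 → 0
Dec 16 07:15 start EV5 → 1
Dec 16 15:15 end EV5 → 0
Peak is 3, at Dec 15 08:00 (EV2, EV3, EV4).

3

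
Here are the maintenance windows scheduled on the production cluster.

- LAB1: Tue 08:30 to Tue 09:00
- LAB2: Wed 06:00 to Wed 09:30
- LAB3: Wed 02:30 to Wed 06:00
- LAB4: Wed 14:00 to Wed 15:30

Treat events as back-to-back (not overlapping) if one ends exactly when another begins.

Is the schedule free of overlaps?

Sorted by start: LAB1, LAB3, LAB2, LAB4.
LAB3 starts after LAB1 ends; LAB1 is clear from here.
LAB2 starts exactly when LAB3 ends (back-to-back, no overlap); LAB3 is clear from here.
LAB4 starts after LAB2 ends.
Every pair is clear; the schedule has no overlaps.

Yes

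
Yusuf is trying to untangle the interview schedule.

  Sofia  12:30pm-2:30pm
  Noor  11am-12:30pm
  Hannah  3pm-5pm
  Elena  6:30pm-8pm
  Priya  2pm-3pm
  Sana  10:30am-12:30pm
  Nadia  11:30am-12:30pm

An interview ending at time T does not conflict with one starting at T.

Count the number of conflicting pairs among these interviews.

Sorted by start: Sana, Noor, Nadia, Sofia, Priya, Hannah, Elena.
Noor starts before Sana ends → Sana and Noor overlap.
Nadia starts before Sana ends → Sana and Nadia overlap.
Sofia starts exactly when Sana ends (back-to-back, no overlap), so nothing later overlaps Sana either.
Nadia starts before Noor ends → Noor and Nadia overlap.
Sofia starts exactly when Noor ends (back-to-back, no overlap), so nothing later overlaps Noor either.
Sofia starts exactly when Nadia ends (back-to-back, no overlap), so nothing later overlaps Nadia either.
Priya starts before Sofia ends → Sofia and Priya overlap.
Hannah starts after Sofia ends, so nothing later overlaps Sofia either.
Hannah starts exactly when Priya ends (back-to-back, no overlap), so nothing later overlaps Priya either.
Elena starts after Hannah ends.
Overlapping pairs: Nadia & Noor, Nadia & Sana, Noor & Sana, Priya & Sofia — 4 in total.

4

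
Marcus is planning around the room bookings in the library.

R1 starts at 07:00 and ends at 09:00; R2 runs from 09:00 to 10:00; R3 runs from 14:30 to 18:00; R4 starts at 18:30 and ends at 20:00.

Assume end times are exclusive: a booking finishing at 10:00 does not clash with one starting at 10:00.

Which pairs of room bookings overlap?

none

Sorted by start: R1, R2, R3, R4.
R2 starts exactly when R1 ends (back-to-back, no overlap); R1 is clear from here.
R3 starts after R2 ends; R2 is clear from here.
R4 starts after R3 ends.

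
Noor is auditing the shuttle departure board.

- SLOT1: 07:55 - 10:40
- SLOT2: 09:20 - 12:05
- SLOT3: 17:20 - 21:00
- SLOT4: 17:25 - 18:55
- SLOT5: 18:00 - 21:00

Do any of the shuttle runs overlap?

Yes

Check each pair: they overlap iff neither finishes before the other starts.
Sorted by start: SLOT1, SLOT2, SLOT3, SLOT4, SLOT5.
SLOT2 starts before SLOT1 ends → SLOT1 and SLOT2 overlap.
That's a conflict, so the schedule is not conflict-free.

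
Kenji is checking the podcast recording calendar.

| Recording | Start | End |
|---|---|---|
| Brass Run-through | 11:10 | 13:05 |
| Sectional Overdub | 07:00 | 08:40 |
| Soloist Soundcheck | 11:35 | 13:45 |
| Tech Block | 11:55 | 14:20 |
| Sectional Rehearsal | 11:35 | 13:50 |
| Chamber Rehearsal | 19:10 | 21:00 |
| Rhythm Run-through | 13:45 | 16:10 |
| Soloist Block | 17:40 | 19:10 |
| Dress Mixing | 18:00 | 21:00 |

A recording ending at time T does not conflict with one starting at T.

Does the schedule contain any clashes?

Sorted by start: Sectional Overdub, Brass Run-through, Soloist Soundcheck, Sectional Rehearsal, Tech Block, Rhythm Run-through, Soloist Block, Dress Mixing, Chamber Rehearsal.
Brass Run-through starts after Sectional Overdub ends; Sectional Overdub is clear from here.
Soloist Soundcheck starts before Brass Run-through ends → Brass Run-through and Soloist Soundcheck overlap.
That's a conflict, so the schedule is not conflict-free.

Yes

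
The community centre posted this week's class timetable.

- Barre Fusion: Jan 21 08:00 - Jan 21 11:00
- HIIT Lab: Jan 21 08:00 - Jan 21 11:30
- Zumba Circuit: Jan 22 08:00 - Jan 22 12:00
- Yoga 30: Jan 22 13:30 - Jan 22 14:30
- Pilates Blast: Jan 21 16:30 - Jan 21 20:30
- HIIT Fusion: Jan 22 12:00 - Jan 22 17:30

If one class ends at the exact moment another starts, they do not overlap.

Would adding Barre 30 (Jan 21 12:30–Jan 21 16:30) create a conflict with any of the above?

No — it doesn't clash with anything

Barre Fusion: ends Jan 21 11:00 at or before Barre 30 starts Jan 21 12:30 → clear.
HIIT Lab: ends Jan 21 11:30 at or before Barre 30 starts Jan 21 12:30 → clear.
Pilates Blast: starts Jan 21 16:30 at or after Barre 30 ends Jan 21 16:30 → clear.
Zumba Circuit: starts Jan 22 08:00 at or after Barre 30 ends Jan 21 16:30 → clear.
HIIT Fusion: starts Jan 22 12:00 at or after Barre 30 ends Jan 21 16:30 → clear.
Yoga 30: starts Jan 22 13:30 at or after Barre 30 ends Jan 21 16:30 → clear.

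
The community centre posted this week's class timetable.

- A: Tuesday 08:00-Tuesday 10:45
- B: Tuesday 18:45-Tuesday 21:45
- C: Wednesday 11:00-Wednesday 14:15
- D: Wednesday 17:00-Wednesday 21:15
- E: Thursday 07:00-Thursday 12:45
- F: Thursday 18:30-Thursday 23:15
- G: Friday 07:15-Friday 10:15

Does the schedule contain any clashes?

No

Sorted by start: A, B, C, D, E, F, G.
B starts after A ends; A is clear from here.
C starts after B ends; B is clear from here.
D starts after C ends; C is clear from here.
E starts after D ends; D is clear from here.
F starts after E ends; E is clear from here.
G starts after F ends.
Every pair is clear; the schedule has no overlaps.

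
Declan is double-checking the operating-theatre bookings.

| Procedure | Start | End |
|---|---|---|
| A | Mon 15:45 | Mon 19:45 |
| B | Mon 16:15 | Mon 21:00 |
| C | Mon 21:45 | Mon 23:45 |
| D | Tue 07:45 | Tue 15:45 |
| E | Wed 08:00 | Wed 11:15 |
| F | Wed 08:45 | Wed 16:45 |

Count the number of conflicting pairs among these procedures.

Check each pair: they overlap iff neither finishes before the other starts.
Sorted by start: A, B, C, D, E, F.
B starts before A ends → A and B overlap.
C starts after A ends, so nothing later overlaps A either.
C starts after B ends, so nothing later overlaps B either.
D starts after C ends, so nothing later overlaps C either.
E starts after D ends, so nothing later overlaps D either.
F starts before E ends → E and F overlap.
Overlapping pairs: A & B, E & F — 2 in total.

2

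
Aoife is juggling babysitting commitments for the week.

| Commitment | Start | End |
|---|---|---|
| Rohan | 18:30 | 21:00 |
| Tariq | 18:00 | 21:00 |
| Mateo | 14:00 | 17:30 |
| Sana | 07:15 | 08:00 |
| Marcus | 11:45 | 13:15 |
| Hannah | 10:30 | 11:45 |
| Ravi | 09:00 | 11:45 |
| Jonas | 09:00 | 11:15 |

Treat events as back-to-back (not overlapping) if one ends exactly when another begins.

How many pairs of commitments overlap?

4

Sorted by start: Sana, Jonas, Ravi, Hannah, Marcus, Mateo, Tariq, Rohan.
Jonas starts after Sana ends — done with Sana.
Ravi starts before Jonas ends → Jonas and Ravi overlap.
Hannah starts before Jonas ends → Jonas and Hannah overlap.
Marcus starts after Jonas ends — done with Jonas.
Hannah starts before Ravi ends → Ravi and Hannah overlap.
Marcus starts exactly when Ravi ends (back-to-back, no overlap) — done with Ravi.
Marcus starts exactly when Hannah ends (back-to-back, no overlap) — done with Hannah.
Mateo starts after Marcus ends — done with Marcus.
Tariq starts after Mateo ends — done with Mateo.
Rohan starts before Tariq ends → Tariq and Rohan overlap.
Overlapping pairs: Hannah & Jonas, Hannah & Ravi, Jonas & Ravi, Rohan & Tariq — 4 in total.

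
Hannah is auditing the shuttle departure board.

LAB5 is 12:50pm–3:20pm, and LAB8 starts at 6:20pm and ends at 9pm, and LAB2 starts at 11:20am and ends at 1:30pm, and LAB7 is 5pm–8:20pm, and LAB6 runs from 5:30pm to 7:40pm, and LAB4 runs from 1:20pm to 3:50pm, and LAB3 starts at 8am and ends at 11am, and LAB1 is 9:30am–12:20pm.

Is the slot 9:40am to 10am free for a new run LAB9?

LAB3: starts 8am before LAB9 ends 10am, and ends 11am after LAB9 starts 9:40am → overlap.
LAB1: starts 9:30am before LAB9 ends 10am, and ends 12:20pm after LAB9 starts 9:40am → overlap.
LAB2: starts 11:20am at or after LAB9 ends 10am → clear.
LAB5: starts 12:50pm at or after LAB9 ends 10am → clear.
LAB4: starts 1:20pm at or after LAB9 ends 10am → clear.
LAB7: starts 5pm at or after LAB9 ends 10am → clear.
LAB6: starts 5:30pm at or after LAB9 ends 10am → clear.
LAB8: starts 6:20pm at or after LAB9 ends 10am → clear.
LAB9 overlaps LAB1, LAB3.

No — it overlaps LAB1, LAB3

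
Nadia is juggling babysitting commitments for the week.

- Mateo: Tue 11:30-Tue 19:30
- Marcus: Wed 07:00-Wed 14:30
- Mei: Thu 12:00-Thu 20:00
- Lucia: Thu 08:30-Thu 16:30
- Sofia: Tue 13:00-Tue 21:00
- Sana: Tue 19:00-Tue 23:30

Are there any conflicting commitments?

Yes

Sorted by start: Mateo, Sofia, Sana, Marcus, Lucia, Mei.
Sofia starts before Mateo ends → Mateo and Sofia overlap.
That's a conflict, so the schedule is not conflict-free.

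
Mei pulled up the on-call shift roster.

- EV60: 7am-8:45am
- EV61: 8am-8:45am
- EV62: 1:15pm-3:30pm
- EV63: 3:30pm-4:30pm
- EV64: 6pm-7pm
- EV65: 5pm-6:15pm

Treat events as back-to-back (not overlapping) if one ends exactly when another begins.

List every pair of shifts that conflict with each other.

Sorted by start: EV60, EV61, EV62, EV63, EV65, EV64.
EV61 starts before EV60 ends → EV60 and EV61 overlap.
EV62 starts after EV60 ends — done with EV60.
EV62 starts after EV61 ends — done with EV61.
EV63 starts exactly when EV62 ends (back-to-back, no overlap) — done with EV62.
EV65 starts after EV63 ends — done with EV63.
EV64 starts before EV65 ends → EV65 and EV64 overlap.

EV60 & EV61, EV64 & EV65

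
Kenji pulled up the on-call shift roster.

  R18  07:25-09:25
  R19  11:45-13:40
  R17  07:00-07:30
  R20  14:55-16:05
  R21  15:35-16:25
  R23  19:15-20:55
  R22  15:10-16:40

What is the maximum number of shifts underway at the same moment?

3

Sort all start/end points and keep a running count:
07:00 start R17 → 1
07:25 start R18 → 2
07:30 end R17 → 1
09:25 end R18 → 0
11:45 start R19 → 1
13:40 end R19 → 0
14:55 start R20 → 1
15:10 start R22 → 2
15:35 start R21 → 3
16:05 end R20 → 2
16:25 end R21 → 1
16:40 end R22 → 0
19:15 start R23 → 1
20:55 end R23 → 0
Peak is 3, at 15:35 (R20, R21, R22).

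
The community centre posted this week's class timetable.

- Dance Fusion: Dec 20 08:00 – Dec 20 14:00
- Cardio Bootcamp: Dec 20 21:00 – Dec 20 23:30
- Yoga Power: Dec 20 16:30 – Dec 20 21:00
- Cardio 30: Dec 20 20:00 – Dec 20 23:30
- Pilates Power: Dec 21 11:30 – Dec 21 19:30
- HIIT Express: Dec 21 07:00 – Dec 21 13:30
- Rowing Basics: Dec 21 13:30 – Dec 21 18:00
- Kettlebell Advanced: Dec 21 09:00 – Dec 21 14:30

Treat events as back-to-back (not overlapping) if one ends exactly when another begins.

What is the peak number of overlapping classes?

3

Sort all start/end points and keep a running count:
Dec 20 08:00 start Dance Fusion → 1
Dec 20 14:00 end Dance Fusion → 0
Dec 20 16:30 start Yoga Power → 1
Dec 20 20:00 start Cardio 30 → 2
Dec 20 21:00 end Yoga Power → 1
Dec 20 21:00 start Cardio Bootcamp → 2
Dec 20 23:30 end Cardio 30 → 1
Dec 20 23:30 end Cardio Bootcamp → 0
Dec 21 07:00 start HIIT Express → 1
Dec 21 09:00 start Kettlebell Advanced → 2
Dec 21 11:30 start Pilates Power → 3
Dec 21 13:30 end HIIT Express → 2
Dec 21 13:30 start Rowing Basics → 3
Dec 21 14:30 end Kettlebell Advanced → 2
Dec 21 18:00 end Rowing Basics → 1
Dec 21 19:30 end Pilates Power → 0
Peak is 3, at Dec 21 11:30 (HIIT Express, Kettlebell Advanced, Pilates Power).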